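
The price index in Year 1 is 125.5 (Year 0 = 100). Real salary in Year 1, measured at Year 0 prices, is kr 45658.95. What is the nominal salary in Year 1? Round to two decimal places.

57301.98

Nominal = Real × (Index/100) = 45658.95 × (125.5/100)
        = 45658.95 × 1.255 = 57301.9822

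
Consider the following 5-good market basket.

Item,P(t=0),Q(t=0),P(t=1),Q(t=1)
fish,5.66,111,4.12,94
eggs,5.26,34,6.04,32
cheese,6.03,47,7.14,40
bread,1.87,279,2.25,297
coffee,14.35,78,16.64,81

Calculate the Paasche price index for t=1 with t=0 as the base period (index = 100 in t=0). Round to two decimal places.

Paasche price index uses current-period quantities as weights.
ΣP(t=1)·Q(t=1) = 4.12×94 + 6.04×32 + 7.14×40 + 2.25×297 + 16.64×81 = 387.28 + 193.28 + 285.6 + 668.25 + 1347.84 = 2882.25
ΣP(t=0)·Q(t=1) = 5.66×94 + 5.26×32 + 6.03×40 + 1.87×297 + 14.35×81 = 532.04 + 168.32 + 241.2 + 555.39 + 1162.35 = 2659.3
Index = 2882.25 / 2659.3 × 100 = 108.3838

108.38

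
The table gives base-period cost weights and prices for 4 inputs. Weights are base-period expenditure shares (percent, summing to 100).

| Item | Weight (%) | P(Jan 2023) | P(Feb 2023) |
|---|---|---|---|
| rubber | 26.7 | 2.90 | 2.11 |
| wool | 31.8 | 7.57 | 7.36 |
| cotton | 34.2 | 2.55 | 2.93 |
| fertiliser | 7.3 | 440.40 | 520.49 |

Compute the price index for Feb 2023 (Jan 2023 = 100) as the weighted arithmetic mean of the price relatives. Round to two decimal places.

98.27

rubber: 26.7 × (2.11/2.90) = 26.7 × 0.727586 = 19.4266
wool: 31.8 × (7.36/7.57) = 31.8 × 0.972259 = 30.9178
cotton: 34.2 × (2.93/2.55) = 34.2 × 1.149020 = 39.2965
fertiliser: 7.3 × (520.49/440.40) = 7.3 × 1.181857 = 8.6276
Index = Σ wᵢ·(p₁ᵢ/p₀ᵢ) = 19.4266 + 30.9178 + 39.2965 + 8.6276 = 98.2684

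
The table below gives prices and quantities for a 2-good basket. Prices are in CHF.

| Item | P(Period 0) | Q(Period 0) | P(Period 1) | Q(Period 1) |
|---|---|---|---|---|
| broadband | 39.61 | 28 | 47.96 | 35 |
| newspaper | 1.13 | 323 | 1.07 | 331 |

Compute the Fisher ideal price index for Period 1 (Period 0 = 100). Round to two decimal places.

Laspeyres component (base-period weights):
ΣP(Period 1)Q(Period 0) = 47.96×28 + 1.07×323 = 1342.88 + 345.61 = 1688.49
ΣP(Period 0)Q(Period 0) = 39.61×28 + 1.13×323 = 1109.08 + 364.99 = 1474.07
L = 1688.49 / 1474.07 × 100 = 114.5461
Paasche component (current-period weights):
ΣP(Period 1)Q(Period 1) = 47.96×35 + 1.07×331 = 1678.6 + 354.17 = 2032.77
ΣP(Period 0)Q(Period 1) = 39.61×35 + 1.13×331 = 1386.35 + 374.03 = 1760.38
P = 2032.77 / 1760.38 × 100 = 115.4734
Fisher = √(L × P) = √(114.5461 × 115.4734) = 115.0088

115.01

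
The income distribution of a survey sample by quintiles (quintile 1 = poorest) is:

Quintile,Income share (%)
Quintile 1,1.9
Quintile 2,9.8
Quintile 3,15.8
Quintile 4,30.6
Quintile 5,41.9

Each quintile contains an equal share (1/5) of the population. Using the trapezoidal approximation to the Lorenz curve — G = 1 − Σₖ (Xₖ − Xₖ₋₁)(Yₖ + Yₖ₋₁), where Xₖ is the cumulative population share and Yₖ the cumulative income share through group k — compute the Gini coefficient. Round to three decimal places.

Cumulative income shares Yₖ: 0.0190, 0.1170, 0.2750, 0.5810, 1.0000
Σ (Xₖ−Xₖ₋₁)(Yₖ+Yₖ₋₁) = (1/5)(0.0190+0.0000) + (1/5)(0.1170+0.0190) + (1/5)(0.2750+0.1170) + (1/5)(0.5810+0.2750) + (1/5)(1.0000+0.5810)
  = 0.0038 + 0.0272 + 0.0784 + 0.1712 + 0.3162 = 0.5968
G = 1 − 0.5968 = 0.4032

0.403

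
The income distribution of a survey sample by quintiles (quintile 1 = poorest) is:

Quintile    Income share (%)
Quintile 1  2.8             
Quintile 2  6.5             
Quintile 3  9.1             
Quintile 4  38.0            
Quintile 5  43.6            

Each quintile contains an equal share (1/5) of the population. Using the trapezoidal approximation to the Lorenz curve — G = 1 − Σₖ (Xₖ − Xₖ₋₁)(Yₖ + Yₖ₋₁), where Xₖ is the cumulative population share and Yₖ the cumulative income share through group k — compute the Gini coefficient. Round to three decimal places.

Cumulative income shares Yₖ: 0.0280, 0.0930, 0.1840, 0.5640, 1.0000
Σ (Xₖ−Xₖ₋₁)(Yₖ+Yₖ₋₁) = (1/5)(0.0280+0.0000) + (1/5)(0.0930+0.0280) + (1/5)(0.1840+0.0930) + (1/5)(0.5640+0.1840) + (1/5)(1.0000+0.5640)
  = 0.0056 + 0.0242 + 0.0554 + 0.1496 + 0.3128 = 0.5476
G = 1 − 0.5476 = 0.4524

0.452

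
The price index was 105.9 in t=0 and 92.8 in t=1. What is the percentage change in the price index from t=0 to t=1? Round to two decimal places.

Change = (92.8 − 105.9) / 105.9 × 100
       = -13.1 / 105.9 × 100 = -12.3702%

-12.37%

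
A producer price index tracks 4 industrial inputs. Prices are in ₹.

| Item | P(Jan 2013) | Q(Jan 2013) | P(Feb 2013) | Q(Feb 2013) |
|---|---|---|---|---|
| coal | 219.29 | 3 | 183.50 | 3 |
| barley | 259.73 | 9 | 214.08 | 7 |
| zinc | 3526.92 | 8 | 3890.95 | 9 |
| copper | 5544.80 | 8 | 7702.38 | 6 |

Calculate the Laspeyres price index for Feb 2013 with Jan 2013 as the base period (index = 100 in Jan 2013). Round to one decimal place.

Laspeyres price index uses base-period quantities as weights.
ΣP(Feb 2013)·Q(Jan 2013) = 183.50×3 + 214.08×9 + 3890.95×8 + 7702.38×8 = 550.5 + 1926.72 + 31127.6 + 61619.04 = 95223.86
ΣP(Jan 2013)·Q(Jan 2013) = 219.29×3 + 259.73×9 + 3526.92×8 + 5544.80×8 = 657.87 + 2337.57 + 28215.36 + 44358.4 = 75569.2
Index = 95223.86 / 75569.2 × 100 = 126.0088

126.0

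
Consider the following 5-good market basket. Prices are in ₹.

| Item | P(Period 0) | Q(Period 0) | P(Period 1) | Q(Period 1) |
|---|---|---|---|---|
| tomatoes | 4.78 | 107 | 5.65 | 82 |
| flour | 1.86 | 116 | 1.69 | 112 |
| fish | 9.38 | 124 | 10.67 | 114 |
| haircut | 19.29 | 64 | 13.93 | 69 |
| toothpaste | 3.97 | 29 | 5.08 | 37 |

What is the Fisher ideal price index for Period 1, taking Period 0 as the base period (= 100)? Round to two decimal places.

Laspeyres component (base-period weights):
ΣP(Period 1)Q(Period 0) = 5.65×107 + 1.69×116 + 10.67×124 + 13.93×64 + 5.08×29 = 604.55 + 196.04 + 1323.08 + 891.52 + 147.32 = 3162.51
ΣP(Period 0)Q(Period 0) = 4.78×107 + 1.86×116 + 9.38×124 + 19.29×64 + 3.97×29 = 511.46 + 215.76 + 1163.12 + 1234.56 + 115.13 = 3240.03
L = 3162.51 / 3240.03 × 100 = 97.6074
Paasche component (current-period weights):
ΣP(Period 1)Q(Period 1) = 5.65×82 + 1.69×112 + 10.67×114 + 13.93×69 + 5.08×37 = 463.3 + 189.28 + 1216.38 + 961.17 + 187.96 = 3018.09
ΣP(Period 0)Q(Period 1) = 4.78×82 + 1.86×112 + 9.38×114 + 19.29×69 + 3.97×37 = 391.96 + 208.32 + 1069.32 + 1331.01 + 146.89 = 3147.5
P = 3018.09 / 3147.5 × 100 = 95.8885
Fisher = √(L × P) = √(97.6074 × 95.8885) = 96.7441

96.74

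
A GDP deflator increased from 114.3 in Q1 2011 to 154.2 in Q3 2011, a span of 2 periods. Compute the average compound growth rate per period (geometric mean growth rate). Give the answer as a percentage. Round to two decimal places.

16.15%

Growth factor = (154.2/114.3)^(1/2) = (1.349081)^(1/2) = 1.161500
Growth rate = 1.161500 − 1 = 0.161500 = 16.1500%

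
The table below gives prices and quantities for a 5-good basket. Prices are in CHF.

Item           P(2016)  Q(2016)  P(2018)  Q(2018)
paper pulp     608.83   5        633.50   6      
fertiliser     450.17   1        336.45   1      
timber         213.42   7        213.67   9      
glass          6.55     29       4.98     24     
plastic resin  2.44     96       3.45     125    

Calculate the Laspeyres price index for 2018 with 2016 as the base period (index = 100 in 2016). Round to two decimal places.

101.16

Laspeyres price index uses base-period quantities as weights.
ΣP(2018)·Q(2016) = 633.50×5 + 336.45×1 + 213.67×7 + 4.98×29 + 3.45×96 = 3167.5 + 336.45 + 1495.69 + 144.42 + 331.2 = 5475.26
ΣP(2016)·Q(2016) = 608.83×5 + 450.17×1 + 213.42×7 + 6.55×29 + 2.44×96 = 3044.15 + 450.17 + 1493.94 + 189.95 + 234.24 = 5412.45
Index = 5475.26 / 5412.45 × 100 = 101.1605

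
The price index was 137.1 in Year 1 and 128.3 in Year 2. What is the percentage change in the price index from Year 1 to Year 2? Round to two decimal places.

Change = (128.3 − 137.1) / 137.1 × 100
       = -8.8 / 137.1 × 100 = -6.4187%

-6.42%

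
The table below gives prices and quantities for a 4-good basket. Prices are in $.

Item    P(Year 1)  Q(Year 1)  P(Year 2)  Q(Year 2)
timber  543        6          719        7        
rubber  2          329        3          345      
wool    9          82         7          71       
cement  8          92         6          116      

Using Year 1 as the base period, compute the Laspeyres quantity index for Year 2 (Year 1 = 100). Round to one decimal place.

Laspeyres quantity index uses base-period prices as weights.
ΣP(Year 1)·Q(Year 2) = 543×7 + 2×345 + 9×71 + 8×116 = 3801 + 690 + 639 + 928 = 6058
ΣP(Year 1)·Q(Year 1) = 543×6 + 2×329 + 9×82 + 8×92 = 3258 + 658 + 738 + 736 = 5390
Index = 6058 / 5390 × 100 = 112.3933

112.4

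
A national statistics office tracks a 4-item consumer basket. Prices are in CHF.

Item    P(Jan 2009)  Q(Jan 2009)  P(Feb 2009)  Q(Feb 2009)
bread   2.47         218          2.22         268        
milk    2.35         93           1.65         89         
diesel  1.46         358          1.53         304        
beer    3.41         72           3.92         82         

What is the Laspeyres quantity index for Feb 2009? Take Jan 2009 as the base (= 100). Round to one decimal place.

104.5

Laspeyres quantity index uses base-period prices as weights.
ΣP(Jan 2009)·Q(Feb 2009) = 2.47×268 + 2.35×89 + 1.46×304 + 3.41×82 = 661.96 + 209.15 + 443.84 + 279.62 = 1594.57
ΣP(Jan 2009)·Q(Jan 2009) = 2.47×218 + 2.35×93 + 1.46×358 + 3.41×72 = 538.46 + 218.55 + 522.68 + 245.52 = 1525.21
Index = 1594.57 / 1525.21 × 100 = 104.5476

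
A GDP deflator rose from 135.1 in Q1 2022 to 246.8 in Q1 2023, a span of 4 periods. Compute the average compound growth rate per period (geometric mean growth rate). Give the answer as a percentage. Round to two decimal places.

Growth factor = (246.8/135.1)^(1/4) = (1.826795)^(1/4) = 1.162579
Growth rate = 1.162579 − 1 = 0.162579 = 16.2579%

16.26%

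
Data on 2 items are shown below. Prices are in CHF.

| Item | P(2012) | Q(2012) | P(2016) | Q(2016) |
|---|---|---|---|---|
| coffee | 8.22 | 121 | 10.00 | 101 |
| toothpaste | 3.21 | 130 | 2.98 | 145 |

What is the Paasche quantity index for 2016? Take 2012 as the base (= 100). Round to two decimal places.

Paasche quantity index uses current-period prices as weights.
ΣP(2016)·Q(2016) = 10.00×101 + 2.98×145 = 1010 + 432.1 = 1442.1
ΣP(2016)·Q(2012) = 10.00×121 + 2.98×130 = 1210 + 387.4 = 1597.4
Index = 1442.1 / 1597.4 × 100 = 90.2780

90.28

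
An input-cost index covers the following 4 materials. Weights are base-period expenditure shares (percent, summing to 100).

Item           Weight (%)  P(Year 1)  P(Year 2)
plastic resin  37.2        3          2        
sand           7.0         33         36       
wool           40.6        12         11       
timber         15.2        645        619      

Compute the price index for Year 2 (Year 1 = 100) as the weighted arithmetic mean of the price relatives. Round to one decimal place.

84.2

plastic resin: 37.2 × (2/3) = 37.2 × 0.666667 = 24.8000
sand: 7.0 × (36/33) = 7.0 × 1.090909 = 7.6364
wool: 40.6 × (11/12) = 40.6 × 0.916667 = 37.2167
timber: 15.2 × (619/645) = 15.2 × 0.959690 = 14.5873
Index = Σ wᵢ·(p₁ᵢ/p₀ᵢ) = 24.8000 + 7.6364 + 37.2167 + 14.5873 = 84.2403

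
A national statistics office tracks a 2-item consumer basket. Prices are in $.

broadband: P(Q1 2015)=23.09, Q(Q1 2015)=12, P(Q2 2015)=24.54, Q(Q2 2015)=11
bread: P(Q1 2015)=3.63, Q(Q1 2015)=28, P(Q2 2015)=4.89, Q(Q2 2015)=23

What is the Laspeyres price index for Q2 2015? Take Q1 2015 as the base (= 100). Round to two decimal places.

113.91

Laspeyres price index uses base-period quantities as weights.
ΣP(Q2 2015)·Q(Q1 2015) = 24.54×12 + 4.89×28 = 294.48 + 136.92 = 431.4
ΣP(Q1 2015)·Q(Q1 2015) = 23.09×12 + 3.63×28 = 277.08 + 101.64 = 378.72
Index = 431.4 / 378.72 × 100 = 113.9100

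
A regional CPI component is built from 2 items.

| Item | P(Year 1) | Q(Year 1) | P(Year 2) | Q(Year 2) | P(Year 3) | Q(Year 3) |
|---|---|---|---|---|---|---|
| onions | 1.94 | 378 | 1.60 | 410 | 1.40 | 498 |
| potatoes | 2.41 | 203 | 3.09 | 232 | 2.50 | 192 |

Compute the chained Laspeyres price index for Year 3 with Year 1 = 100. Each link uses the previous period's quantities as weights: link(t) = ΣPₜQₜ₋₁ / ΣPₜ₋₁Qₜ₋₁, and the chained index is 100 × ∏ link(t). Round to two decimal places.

Link Year 1→Year 2:
ΣP(Year 2)Q(Year 1) = 1.60×378 + 3.09×203 = 604.8 + 627.27 = 1232.07
ΣP(Year 1)Q(Year 1) = 1.94×378 + 2.41×203 = 733.32 + 489.23 = 1222.55
link = 1232.07/1222.55 = 1.007787
Link Year 2→Year 3:
ΣP(Year 3)Q(Year 2) = 1.40×410 + 2.50×232 = 574 + 580 = 1154
ΣP(Year 2)Q(Year 2) = 1.60×410 + 3.09×232 = 656 + 716.88 = 1372.88
link = 1154/1372.88 = 0.840569
Chained index = 100 × 1.007787 × 0.840569 = 84.7114

84.71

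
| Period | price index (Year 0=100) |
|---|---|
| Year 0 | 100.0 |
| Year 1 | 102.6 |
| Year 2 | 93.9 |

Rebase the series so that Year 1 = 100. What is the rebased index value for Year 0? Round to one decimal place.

97.5

Rebased(Year 0) = 100.0 / 102.6 × 100 = 97.4659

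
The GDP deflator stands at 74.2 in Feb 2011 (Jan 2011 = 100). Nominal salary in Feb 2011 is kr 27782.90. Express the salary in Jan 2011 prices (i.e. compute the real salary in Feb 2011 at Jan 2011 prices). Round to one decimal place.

Real = Nominal ÷ (Index/100) = 27782.90 ÷ (74.2/100)
     = 27782.90 ÷ 0.742 = 37443.2615

37443.3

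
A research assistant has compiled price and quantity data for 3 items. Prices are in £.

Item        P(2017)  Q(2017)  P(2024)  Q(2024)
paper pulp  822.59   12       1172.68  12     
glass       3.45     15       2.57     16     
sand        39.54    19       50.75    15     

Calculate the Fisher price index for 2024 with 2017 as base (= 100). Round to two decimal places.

141.32

Laspeyres component (base-period weights):
ΣP(2024)Q(2017) = 1172.68×12 + 2.57×15 + 50.75×19 = 14072.16 + 38.55 + 964.25 = 15074.96
ΣP(2017)Q(2017) = 822.59×12 + 3.45×15 + 39.54×19 = 9871.08 + 51.75 + 751.26 = 10674.09
L = 15074.96 / 10674.09 × 100 = 141.2295
Paasche component (current-period weights):
ΣP(2024)Q(2024) = 1172.68×12 + 2.57×16 + 50.75×15 = 14072.16 + 41.12 + 761.25 = 14874.53
ΣP(2017)Q(2024) = 822.59×12 + 3.45×16 + 39.54×15 = 9871.08 + 55.2 + 593.1 = 10519.38
P = 14874.53 / 10519.38 × 100 = 141.4012
Fisher = √(L × P) = √(141.2295 × 141.4012) = 141.3153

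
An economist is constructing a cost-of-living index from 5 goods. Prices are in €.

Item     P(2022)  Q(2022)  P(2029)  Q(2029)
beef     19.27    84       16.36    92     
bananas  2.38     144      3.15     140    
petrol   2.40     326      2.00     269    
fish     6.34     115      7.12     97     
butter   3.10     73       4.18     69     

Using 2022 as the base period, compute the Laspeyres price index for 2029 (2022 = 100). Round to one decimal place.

Laspeyres price index uses base-period quantities as weights.
ΣP(2029)·Q(2022) = 16.36×84 + 3.15×144 + 2.00×326 + 7.12×115 + 4.18×73 = 1374.24 + 453.6 + 652 + 818.8 + 305.14 = 3603.78
ΣP(2022)·Q(2022) = 19.27×84 + 2.38×144 + 2.40×326 + 6.34×115 + 3.10×73 = 1618.68 + 342.72 + 782.4 + 729.1 + 226.3 = 3699.2
Index = 3603.78 / 3699.2 × 100 = 97.4205

97.4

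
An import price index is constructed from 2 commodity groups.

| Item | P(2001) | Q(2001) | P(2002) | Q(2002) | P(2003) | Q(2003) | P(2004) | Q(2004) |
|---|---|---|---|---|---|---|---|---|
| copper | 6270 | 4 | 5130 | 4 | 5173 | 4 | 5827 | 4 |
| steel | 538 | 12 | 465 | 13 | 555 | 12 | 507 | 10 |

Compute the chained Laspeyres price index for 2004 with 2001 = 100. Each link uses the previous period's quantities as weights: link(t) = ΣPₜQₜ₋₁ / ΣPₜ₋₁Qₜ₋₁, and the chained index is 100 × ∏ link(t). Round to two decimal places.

93.43

Link 2001→2002:
ΣP(2002)Q(2001) = 5130×4 + 465×12 = 20520 + 5580 = 26100
ΣP(2001)Q(2001) = 6270×4 + 538×12 = 25080 + 6456 = 31536
link = 26100/31536 = 0.827626
Link 2002→2003:
ΣP(2003)Q(2002) = 5173×4 + 555×13 = 20692 + 7215 = 27907
ΣP(2002)Q(2002) = 5130×4 + 465×13 = 20520 + 6045 = 26565
link = 27907/26565 = 1.050518
Link 2003→2004:
ΣP(2004)Q(2003) = 5827×4 + 507×12 = 23308 + 6084 = 29392
ΣP(2003)Q(2003) = 5173×4 + 555×12 = 20692 + 6660 = 27352
link = 29392/27352 = 1.074583
Chained index = 100 × 0.827626 × 1.050518 × 1.074583 = 93.4280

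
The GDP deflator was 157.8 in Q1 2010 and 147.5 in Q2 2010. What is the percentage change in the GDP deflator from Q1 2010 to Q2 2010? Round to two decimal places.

-6.53%

Change = (147.5 − 157.8) / 157.8 × 100
       = -10.3 / 157.8 × 100 = -6.5272%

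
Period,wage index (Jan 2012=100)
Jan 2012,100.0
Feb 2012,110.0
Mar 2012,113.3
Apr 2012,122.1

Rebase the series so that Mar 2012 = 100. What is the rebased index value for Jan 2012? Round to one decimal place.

Rebased(Jan 2012) = 100.0 / 113.3 × 100 = 88.2613

88.3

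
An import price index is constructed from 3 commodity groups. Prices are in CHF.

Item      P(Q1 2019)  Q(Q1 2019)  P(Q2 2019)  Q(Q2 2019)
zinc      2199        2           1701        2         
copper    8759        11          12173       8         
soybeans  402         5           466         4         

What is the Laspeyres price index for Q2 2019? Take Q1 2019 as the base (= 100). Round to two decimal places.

Laspeyres price index uses base-period quantities as weights.
ΣP(Q2 2019)·Q(Q1 2019) = 1701×2 + 12173×11 + 466×5 = 3402 + 133903 + 2330 = 139635
ΣP(Q1 2019)·Q(Q1 2019) = 2199×2 + 8759×11 + 402×5 = 4398 + 96349 + 2010 = 102757
Index = 139635 / 102757 × 100 = 135.8886

135.89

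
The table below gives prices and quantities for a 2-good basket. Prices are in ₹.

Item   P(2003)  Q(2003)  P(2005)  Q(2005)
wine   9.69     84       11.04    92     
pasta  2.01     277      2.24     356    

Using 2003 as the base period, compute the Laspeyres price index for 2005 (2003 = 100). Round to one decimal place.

112.9

Laspeyres price index uses base-period quantities as weights.
ΣP(2005)·Q(2003) = 11.04×84 + 2.24×277 = 927.36 + 620.48 = 1547.84
ΣP(2003)·Q(2003) = 9.69×84 + 2.01×277 = 813.96 + 556.77 = 1370.73
Index = 1547.84 / 1370.73 × 100 = 112.9209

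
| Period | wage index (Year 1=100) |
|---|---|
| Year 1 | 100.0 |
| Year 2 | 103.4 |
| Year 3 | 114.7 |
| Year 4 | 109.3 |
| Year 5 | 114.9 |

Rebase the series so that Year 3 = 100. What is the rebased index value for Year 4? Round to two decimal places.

Rebased(Year 4) = 109.3 / 114.7 × 100 = 95.2921

95.29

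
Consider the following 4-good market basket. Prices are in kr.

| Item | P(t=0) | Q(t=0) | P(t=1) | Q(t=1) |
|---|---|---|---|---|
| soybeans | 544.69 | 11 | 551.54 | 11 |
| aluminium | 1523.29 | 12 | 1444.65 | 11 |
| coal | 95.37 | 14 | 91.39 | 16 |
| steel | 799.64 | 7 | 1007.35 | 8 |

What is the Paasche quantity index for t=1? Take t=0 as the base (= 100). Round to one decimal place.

99.2

Paasche quantity index uses current-period prices as weights.
ΣP(t=1)·Q(t=1) = 551.54×11 + 1444.65×11 + 91.39×16 + 1007.35×8 = 6066.94 + 15891.15 + 1462.24 + 8058.8 = 31479.13
ΣP(t=1)·Q(t=0) = 551.54×11 + 1444.65×12 + 91.39×14 + 1007.35×7 = 6066.94 + 17335.8 + 1279.46 + 7051.45 = 31733.65
Index = 31479.13 / 31733.65 × 100 = 99.1979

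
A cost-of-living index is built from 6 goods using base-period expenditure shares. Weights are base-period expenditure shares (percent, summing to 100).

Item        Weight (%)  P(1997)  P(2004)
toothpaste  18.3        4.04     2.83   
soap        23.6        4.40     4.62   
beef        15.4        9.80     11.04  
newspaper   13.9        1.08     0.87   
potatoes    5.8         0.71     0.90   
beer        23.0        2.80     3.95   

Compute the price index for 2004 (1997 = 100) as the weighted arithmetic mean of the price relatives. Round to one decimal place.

105.9

toothpaste: 18.3 × (2.83/4.04) = 18.3 × 0.700495 = 12.8191
soap: 23.6 × (4.62/4.40) = 23.6 × 1.050000 = 24.7800
beef: 15.4 × (11.04/9.80) = 15.4 × 1.126531 = 17.3486
newspaper: 13.9 × (0.87/1.08) = 13.9 × 0.805556 = 11.1972
potatoes: 5.8 × (0.90/0.71) = 5.8 × 1.267606 = 7.3521
beer: 23.0 × (3.95/2.80) = 23.0 × 1.410714 = 32.4464
Index = Σ wᵢ·(p₁ᵢ/p₀ᵢ) = 12.8191 + 24.7800 + 17.3486 + 11.1972 + 7.3521 + 32.4464 = 105.9434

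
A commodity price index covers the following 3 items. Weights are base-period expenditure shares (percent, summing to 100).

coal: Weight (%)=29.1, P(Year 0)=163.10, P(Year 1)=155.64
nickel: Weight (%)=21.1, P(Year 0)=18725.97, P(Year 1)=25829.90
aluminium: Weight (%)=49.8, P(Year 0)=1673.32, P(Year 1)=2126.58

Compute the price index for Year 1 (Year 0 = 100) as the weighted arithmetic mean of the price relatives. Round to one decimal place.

120.2

coal: 29.1 × (155.64/163.10) = 29.1 × 0.954261 = 27.7690
nickel: 21.1 × (25829.90/18725.97) = 21.1 × 1.379362 = 29.1045
aluminium: 49.8 × (2126.58/1673.32) = 49.8 × 1.270875 = 63.2896
Index = Σ wᵢ·(p₁ᵢ/p₀ᵢ) = 27.7690 + 29.1045 + 63.2896 = 120.1631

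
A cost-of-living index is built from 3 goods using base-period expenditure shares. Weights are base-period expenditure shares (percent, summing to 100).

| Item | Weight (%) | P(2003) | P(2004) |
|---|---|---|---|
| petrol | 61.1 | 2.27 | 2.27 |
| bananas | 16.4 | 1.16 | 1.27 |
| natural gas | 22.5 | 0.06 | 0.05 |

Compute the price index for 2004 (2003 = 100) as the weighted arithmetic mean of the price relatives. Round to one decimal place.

petrol: 61.1 × (2.27/2.27) = 61.1 × 1.000000 = 61.1000
bananas: 16.4 × (1.27/1.16) = 16.4 × 1.094828 = 17.9552
natural gas: 22.5 × (0.05/0.06) = 22.5 × 0.833333 = 18.7500
Index = Σ wᵢ·(p₁ᵢ/p₀ᵢ) = 61.1000 + 17.9552 + 18.7500 = 97.8052

97.8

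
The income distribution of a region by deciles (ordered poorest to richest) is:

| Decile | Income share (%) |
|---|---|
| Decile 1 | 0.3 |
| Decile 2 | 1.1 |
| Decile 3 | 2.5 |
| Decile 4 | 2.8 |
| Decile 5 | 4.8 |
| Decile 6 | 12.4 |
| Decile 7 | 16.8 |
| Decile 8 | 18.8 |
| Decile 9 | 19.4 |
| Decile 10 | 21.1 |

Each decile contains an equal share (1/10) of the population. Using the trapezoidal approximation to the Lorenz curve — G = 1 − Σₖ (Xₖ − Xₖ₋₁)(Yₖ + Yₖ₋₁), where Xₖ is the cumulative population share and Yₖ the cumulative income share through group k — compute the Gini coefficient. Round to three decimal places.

Cumulative income shares Yₖ: 0.0030, 0.0140, 0.0390, 0.0670, 0.1150, 0.2390, 0.4070, 0.5950, 0.7890, 1.0000
Σ (Xₖ−Xₖ₋₁)(Yₖ+Yₖ₋₁) = (1/10)(0.0030+0.0000) + (1/10)(0.0140+0.0030) + (1/10)(0.0390+0.0140) + (1/10)(0.0670+0.0390) + (1/10)(0.1150+0.0670) + (1/10)(0.2390+0.1150) + (1/10)(0.4070+0.2390) + (1/10)(0.5950+0.4070) + (1/10)(0.7890+0.5950) + (1/10)(1.0000+0.7890)
  = 0.0003 + 0.0017 + 0.0053 + 0.0106 + 0.0182 + 0.0354 + 0.0646 + 0.1002 + 0.1384 + 0.1789 = 0.5536
G = 1 − 0.5536 = 0.4464

0.446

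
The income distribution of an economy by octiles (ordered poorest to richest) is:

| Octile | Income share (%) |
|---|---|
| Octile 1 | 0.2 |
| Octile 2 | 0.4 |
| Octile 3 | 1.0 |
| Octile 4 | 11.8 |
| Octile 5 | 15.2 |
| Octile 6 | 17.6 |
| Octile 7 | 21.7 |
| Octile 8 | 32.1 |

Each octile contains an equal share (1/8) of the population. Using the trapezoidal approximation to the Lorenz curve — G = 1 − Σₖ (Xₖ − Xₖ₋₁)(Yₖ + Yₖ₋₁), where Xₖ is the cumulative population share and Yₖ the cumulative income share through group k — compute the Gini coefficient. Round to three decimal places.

Cumulative income shares Yₖ: 0.0020, 0.0060, 0.0160, 0.1340, 0.2860, 0.4620, 0.6790, 1.0000
Σ (Xₖ−Xₖ₋₁)(Yₖ+Yₖ₋₁) = (1/8)(0.0020+0.0000) + (1/8)(0.0060+0.0020) + (1/8)(0.0160+0.0060) + (1/8)(0.1340+0.0160) + (1/8)(0.2860+0.1340) + (1/8)(0.4620+0.2860) + (1/8)(0.6790+0.4620) + (1/8)(1.0000+0.6790)
  = 0.0003 + 0.0010 + 0.0027 + 0.0188 + 0.0525 + 0.0935 + 0.1426 + 0.2099 = 0.5212
G = 1 − 0.5212 = 0.4788

0.479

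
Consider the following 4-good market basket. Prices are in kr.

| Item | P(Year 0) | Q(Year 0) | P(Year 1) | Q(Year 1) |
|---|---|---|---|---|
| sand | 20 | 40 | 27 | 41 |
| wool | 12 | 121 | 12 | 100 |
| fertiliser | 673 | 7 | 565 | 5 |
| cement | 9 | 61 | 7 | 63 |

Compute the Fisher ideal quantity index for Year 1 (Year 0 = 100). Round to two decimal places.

Laspeyres component (base-period weights):
ΣP(Year 0)Q(Year 1) = 20×41 + 12×100 + 673×5 + 9×63 = 820 + 1200 + 3365 + 567 = 5952
ΣP(Year 0)Q(Year 0) = 20×40 + 12×121 + 673×7 + 9×61 = 800 + 1452 + 4711 + 549 = 7512
L = 5952 / 7512 × 100 = 79.2332
Paasche component (current-period weights):
ΣP(Year 1)Q(Year 1) = 27×41 + 12×100 + 565×5 + 7×63 = 1107 + 1200 + 2825 + 441 = 5573
ΣP(Year 1)Q(Year 0) = 27×40 + 12×121 + 565×7 + 7×61 = 1080 + 1452 + 3955 + 427 = 6914
P = 5573 / 6914 × 100 = 80.6046
Fisher = √(L × P) = √(79.2332 × 80.6046) = 79.9160

79.92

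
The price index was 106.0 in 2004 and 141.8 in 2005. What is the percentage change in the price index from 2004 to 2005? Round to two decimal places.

Change = (141.8 − 106.0) / 106.0 × 100
       = 35.8 / 106.0 × 100 = 33.7736%

33.77%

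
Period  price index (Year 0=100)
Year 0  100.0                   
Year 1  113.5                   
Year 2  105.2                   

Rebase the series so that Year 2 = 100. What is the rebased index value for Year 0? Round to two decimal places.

Rebased(Year 0) = 100.0 / 105.2 × 100 = 95.0570

95.06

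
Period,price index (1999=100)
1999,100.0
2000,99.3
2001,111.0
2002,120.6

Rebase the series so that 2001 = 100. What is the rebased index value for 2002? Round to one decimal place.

108.6

Rebased(2002) = 120.6 / 111.0 × 100 = 108.6486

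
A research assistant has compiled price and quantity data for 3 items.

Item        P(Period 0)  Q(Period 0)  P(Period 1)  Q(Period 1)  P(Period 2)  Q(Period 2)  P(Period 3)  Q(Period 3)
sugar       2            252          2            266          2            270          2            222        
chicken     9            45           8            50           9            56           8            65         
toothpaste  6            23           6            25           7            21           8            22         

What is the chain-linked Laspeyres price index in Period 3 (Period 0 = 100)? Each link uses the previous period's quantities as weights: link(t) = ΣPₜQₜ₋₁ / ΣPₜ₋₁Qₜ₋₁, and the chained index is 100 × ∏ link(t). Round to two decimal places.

Link Period 0→Period 1:
ΣP(Period 1)Q(Period 0) = 2×252 + 8×45 + 6×23 = 504 + 360 + 138 = 1002
ΣP(Period 0)Q(Period 0) = 2×252 + 9×45 + 6×23 = 504 + 405 + 138 = 1047
link = 1002/1047 = 0.957020
Link Period 1→Period 2:
ΣP(Period 2)Q(Period 1) = 2×266 + 9×50 + 7×25 = 532 + 450 + 175 = 1157
ΣP(Period 1)Q(Period 1) = 2×266 + 8×50 + 6×25 = 532 + 400 + 150 = 1082
link = 1157/1082 = 1.069316
Link Period 2→Period 3:
ΣP(Period 3)Q(Period 2) = 2×270 + 8×56 + 8×21 = 540 + 448 + 168 = 1156
ΣP(Period 2)Q(Period 2) = 2×270 + 9×56 + 7×21 = 540 + 504 + 147 = 1191
link = 1156/1191 = 0.970613
Chained index = 100 × 0.957020 × 1.069316 × 0.970613 = 99.3283

99.33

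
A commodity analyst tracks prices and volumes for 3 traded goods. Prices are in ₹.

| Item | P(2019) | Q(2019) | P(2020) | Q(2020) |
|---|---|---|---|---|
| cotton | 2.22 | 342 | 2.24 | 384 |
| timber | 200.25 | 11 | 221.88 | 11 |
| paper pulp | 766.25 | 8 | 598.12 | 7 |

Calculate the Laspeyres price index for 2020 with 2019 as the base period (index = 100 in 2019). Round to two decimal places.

Laspeyres price index uses base-period quantities as weights.
ΣP(2020)·Q(2019) = 2.24×342 + 221.88×11 + 598.12×8 = 766.08 + 2440.68 + 4784.96 = 7991.72
ΣP(2019)·Q(2019) = 2.22×342 + 200.25×11 + 766.25×8 = 759.24 + 2202.75 + 6130 = 9091.99
Index = 7991.72 / 9091.99 × 100 = 87.8985

87.90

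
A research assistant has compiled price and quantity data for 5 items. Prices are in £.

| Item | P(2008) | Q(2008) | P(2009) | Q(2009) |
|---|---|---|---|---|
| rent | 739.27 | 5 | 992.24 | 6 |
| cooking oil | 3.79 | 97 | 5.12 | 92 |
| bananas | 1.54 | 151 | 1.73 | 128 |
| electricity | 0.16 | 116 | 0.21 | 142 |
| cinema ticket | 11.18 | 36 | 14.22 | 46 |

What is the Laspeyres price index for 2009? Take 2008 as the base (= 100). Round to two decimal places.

132.60

Laspeyres price index uses base-period quantities as weights.
ΣP(2009)·Q(2008) = 992.24×5 + 5.12×97 + 1.73×151 + 0.21×116 + 14.22×36 = 4961.2 + 496.64 + 261.23 + 24.36 + 511.92 = 6255.35
ΣP(2008)·Q(2008) = 739.27×5 + 3.79×97 + 1.54×151 + 0.16×116 + 11.18×36 = 3696.35 + 367.63 + 232.54 + 18.56 + 402.48 = 4717.56
Index = 6255.35 / 4717.56 × 100 = 132.5971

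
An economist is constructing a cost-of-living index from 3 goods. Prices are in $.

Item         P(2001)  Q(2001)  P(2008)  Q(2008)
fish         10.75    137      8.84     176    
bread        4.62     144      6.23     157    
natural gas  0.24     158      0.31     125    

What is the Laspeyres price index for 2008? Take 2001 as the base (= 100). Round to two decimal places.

Laspeyres price index uses base-period quantities as weights.
ΣP(2008)·Q(2001) = 8.84×137 + 6.23×144 + 0.31×158 = 1211.08 + 897.12 + 48.98 = 2157.18
ΣP(2001)·Q(2001) = 10.75×137 + 4.62×144 + 0.24×158 = 1472.75 + 665.28 + 37.92 = 2175.95
Index = 2157.18 / 2175.95 × 100 = 99.1374

99.14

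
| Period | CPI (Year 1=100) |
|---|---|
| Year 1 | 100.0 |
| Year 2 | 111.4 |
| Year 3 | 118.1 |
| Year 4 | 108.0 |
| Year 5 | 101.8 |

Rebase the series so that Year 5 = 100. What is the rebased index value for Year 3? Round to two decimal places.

116.01

Rebased(Year 3) = 118.1 / 101.8 × 100 = 116.0118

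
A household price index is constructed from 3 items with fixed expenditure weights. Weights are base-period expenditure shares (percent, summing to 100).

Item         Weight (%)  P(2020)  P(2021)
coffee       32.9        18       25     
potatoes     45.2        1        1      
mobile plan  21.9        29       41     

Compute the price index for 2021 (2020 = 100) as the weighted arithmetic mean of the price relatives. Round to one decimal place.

121.9

coffee: 32.9 × (25/18) = 32.9 × 1.388889 = 45.6944
potatoes: 45.2 × (1/1) = 45.2 × 1.000000 = 45.2000
mobile plan: 21.9 × (41/29) = 21.9 × 1.413793 = 30.9621
Index = Σ wᵢ·(p₁ᵢ/p₀ᵢ) = 45.6944 + 45.2000 + 30.9621 = 121.8565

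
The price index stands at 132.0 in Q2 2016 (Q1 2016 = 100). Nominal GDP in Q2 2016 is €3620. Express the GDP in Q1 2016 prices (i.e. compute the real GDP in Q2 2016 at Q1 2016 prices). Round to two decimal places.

2742.42

Real = Nominal ÷ (Index/100) = 3620 ÷ (132.0/100)
     = 3620 ÷ 1.320 = 2742.4242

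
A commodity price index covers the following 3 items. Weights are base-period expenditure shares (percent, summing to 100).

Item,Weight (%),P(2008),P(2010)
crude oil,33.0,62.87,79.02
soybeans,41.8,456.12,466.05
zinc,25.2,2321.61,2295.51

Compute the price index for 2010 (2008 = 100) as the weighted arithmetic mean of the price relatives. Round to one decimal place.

crude oil: 33.0 × (79.02/62.87) = 33.0 × 1.256879 = 41.4770
soybeans: 41.8 × (466.05/456.12) = 41.8 × 1.021771 = 42.7100
zinc: 25.2 × (2295.51/2321.61) = 25.2 × 0.988758 = 24.9167
Index = Σ wᵢ·(p₁ᵢ/p₀ᵢ) = 41.4770 + 42.7100 + 24.9167 = 109.1037

109.1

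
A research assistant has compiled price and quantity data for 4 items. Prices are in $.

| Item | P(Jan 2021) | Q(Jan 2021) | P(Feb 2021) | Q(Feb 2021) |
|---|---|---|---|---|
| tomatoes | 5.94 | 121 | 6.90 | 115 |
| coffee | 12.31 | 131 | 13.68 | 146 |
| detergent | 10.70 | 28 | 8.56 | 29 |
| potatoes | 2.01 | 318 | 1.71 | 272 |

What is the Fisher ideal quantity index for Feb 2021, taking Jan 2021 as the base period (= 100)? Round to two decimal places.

Laspeyres component (base-period weights):
ΣP(Jan 2021)Q(Feb 2021) = 5.94×115 + 12.31×146 + 10.70×29 + 2.01×272 = 683.1 + 1797.26 + 310.3 + 546.72 = 3337.38
ΣP(Jan 2021)Q(Jan 2021) = 5.94×121 + 12.31×131 + 10.70×28 + 2.01×318 = 718.74 + 1612.61 + 299.6 + 639.18 = 3270.13
L = 3337.38 / 3270.13 × 100 = 102.0565
Paasche component (current-period weights):
ΣP(Feb 2021)Q(Feb 2021) = 6.90×115 + 13.68×146 + 8.56×29 + 1.71×272 = 793.5 + 1997.28 + 248.24 + 465.12 = 3504.14
ΣP(Feb 2021)Q(Jan 2021) = 6.90×121 + 13.68×131 + 8.56×28 + 1.71×318 = 834.9 + 1792.08 + 239.68 + 543.78 = 3410.44
P = 3504.14 / 3410.44 × 100 = 102.7474
Fisher = √(L × P) = √(102.0565 × 102.7474) = 102.4014

102.40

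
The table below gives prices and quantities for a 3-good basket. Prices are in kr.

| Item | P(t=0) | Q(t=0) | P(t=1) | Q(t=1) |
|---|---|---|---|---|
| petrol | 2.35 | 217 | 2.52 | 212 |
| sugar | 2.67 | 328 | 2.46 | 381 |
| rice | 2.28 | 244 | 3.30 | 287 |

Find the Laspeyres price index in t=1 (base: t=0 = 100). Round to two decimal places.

111.17

Laspeyres price index uses base-period quantities as weights.
ΣP(t=1)·Q(t=0) = 2.52×217 + 2.46×328 + 3.30×244 = 546.84 + 806.88 + 805.2 = 2158.92
ΣP(t=0)·Q(t=0) = 2.35×217 + 2.67×328 + 2.28×244 = 509.95 + 875.76 + 556.32 = 1942.03
Index = 2158.92 / 1942.03 × 100 = 111.1682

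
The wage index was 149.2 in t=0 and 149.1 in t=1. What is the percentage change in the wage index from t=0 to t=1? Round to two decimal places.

Change = (149.1 − 149.2) / 149.2 × 100
       = -0.1 / 149.2 × 100 = -0.0670%

-0.07%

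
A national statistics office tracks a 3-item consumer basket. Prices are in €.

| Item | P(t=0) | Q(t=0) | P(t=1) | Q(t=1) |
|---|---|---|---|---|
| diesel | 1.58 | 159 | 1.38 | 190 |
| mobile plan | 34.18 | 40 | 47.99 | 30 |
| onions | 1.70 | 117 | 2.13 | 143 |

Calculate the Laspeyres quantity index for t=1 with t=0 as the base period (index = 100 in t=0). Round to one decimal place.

Laspeyres quantity index uses base-period prices as weights.
ΣP(t=0)·Q(t=1) = 1.58×190 + 34.18×30 + 1.70×143 = 300.2 + 1025.4 + 243.1 = 1568.7
ΣP(t=0)·Q(t=0) = 1.58×159 + 34.18×40 + 1.70×117 = 251.22 + 1367.2 + 198.9 = 1817.32
Index = 1568.7 / 1817.32 × 100 = 86.3194

86.3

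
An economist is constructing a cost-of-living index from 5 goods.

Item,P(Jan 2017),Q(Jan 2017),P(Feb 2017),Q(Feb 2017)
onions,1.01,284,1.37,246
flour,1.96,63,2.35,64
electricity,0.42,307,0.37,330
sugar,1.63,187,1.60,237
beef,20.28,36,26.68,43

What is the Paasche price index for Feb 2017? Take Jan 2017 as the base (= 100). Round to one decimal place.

Paasche price index uses current-period quantities as weights.
ΣP(Feb 2017)·Q(Feb 2017) = 1.37×246 + 2.35×64 + 0.37×330 + 1.60×237 + 26.68×43 = 337.02 + 150.4 + 122.1 + 379.2 + 1147.24 = 2135.96
ΣP(Jan 2017)·Q(Feb 2017) = 1.01×246 + 1.96×64 + 0.42×330 + 1.63×237 + 20.28×43 = 248.46 + 125.44 + 138.6 + 386.31 + 872.04 = 1770.85
Index = 2135.96 / 1770.85 × 100 = 120.6178

120.6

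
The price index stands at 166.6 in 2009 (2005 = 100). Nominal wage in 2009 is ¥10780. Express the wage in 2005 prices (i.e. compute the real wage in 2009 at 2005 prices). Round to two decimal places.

Real = Nominal ÷ (Index/100) = 10780 ÷ (166.6/100)
     = 10780 ÷ 1.666 = 6470.5882

6470.59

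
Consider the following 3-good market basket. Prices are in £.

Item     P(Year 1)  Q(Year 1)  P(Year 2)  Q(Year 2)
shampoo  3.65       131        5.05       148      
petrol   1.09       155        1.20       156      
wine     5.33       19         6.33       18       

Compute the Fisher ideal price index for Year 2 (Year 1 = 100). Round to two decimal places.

Laspeyres component (base-period weights):
ΣP(Year 2)Q(Year 1) = 5.05×131 + 1.20×155 + 6.33×19 = 661.55 + 186 + 120.27 = 967.82
ΣP(Year 1)Q(Year 1) = 3.65×131 + 1.09×155 + 5.33×19 = 478.15 + 168.95 + 101.27 = 748.37
L = 967.82 / 748.37 × 100 = 129.3237
Paasche component (current-period weights):
ΣP(Year 2)Q(Year 2) = 5.05×148 + 1.20×156 + 6.33×18 = 747.4 + 187.2 + 113.94 = 1048.54
ΣP(Year 1)Q(Year 2) = 3.65×148 + 1.09×156 + 5.33×18 = 540.2 + 170.04 + 95.94 = 806.18
P = 1048.54 / 806.18 × 100 = 130.0628
Fisher = √(L × P) = √(129.3237 × 130.0628) = 129.6927

129.69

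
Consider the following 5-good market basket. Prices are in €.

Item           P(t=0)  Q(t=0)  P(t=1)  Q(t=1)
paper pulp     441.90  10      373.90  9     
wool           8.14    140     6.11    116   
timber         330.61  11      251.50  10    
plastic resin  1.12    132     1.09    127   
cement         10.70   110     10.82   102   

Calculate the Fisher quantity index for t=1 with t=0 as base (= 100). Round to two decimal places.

90.00

Laspeyres component (base-period weights):
ΣP(t=0)Q(t=1) = 441.90×9 + 8.14×116 + 330.61×10 + 1.12×127 + 10.70×102 = 3977.1 + 944.24 + 3306.1 + 142.24 + 1091.4 = 9461.08
ΣP(t=0)Q(t=0) = 441.90×10 + 8.14×140 + 330.61×11 + 1.12×132 + 10.70×110 = 4419 + 1139.6 + 3636.71 + 147.84 + 1177 = 10520.15
L = 9461.08 / 10520.15 × 100 = 89.9329
Paasche component (current-period weights):
ΣP(t=1)Q(t=1) = 373.90×9 + 6.11×116 + 251.50×10 + 1.09×127 + 10.82×102 = 3365.1 + 708.76 + 2515 + 138.43 + 1103.64 = 7830.93
ΣP(t=1)Q(t=0) = 373.90×10 + 6.11×140 + 251.50×11 + 1.09×132 + 10.82×110 = 3739 + 855.4 + 2766.5 + 143.88 + 1190.2 = 8694.98
P = 7830.93 / 8694.98 × 100 = 90.0627
Fisher = √(L × P) = √(89.9329 × 90.0627) = 89.9978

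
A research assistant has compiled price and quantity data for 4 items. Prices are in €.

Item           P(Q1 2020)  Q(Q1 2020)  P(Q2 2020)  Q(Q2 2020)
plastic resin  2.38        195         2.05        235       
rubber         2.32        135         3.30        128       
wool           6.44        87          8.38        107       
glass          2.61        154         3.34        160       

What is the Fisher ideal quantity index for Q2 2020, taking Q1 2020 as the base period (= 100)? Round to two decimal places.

Laspeyres component (base-period weights):
ΣP(Q1 2020)Q(Q2 2020) = 2.38×235 + 2.32×128 + 6.44×107 + 2.61×160 = 559.3 + 296.96 + 689.08 + 417.6 = 1962.94
ΣP(Q1 2020)Q(Q1 2020) = 2.38×195 + 2.32×135 + 6.44×87 + 2.61×154 = 464.1 + 313.2 + 560.28 + 401.94 = 1739.52
L = 1962.94 / 1739.52 × 100 = 112.8438
Paasche component (current-period weights):
ΣP(Q2 2020)Q(Q2 2020) = 2.05×235 + 3.30×128 + 8.38×107 + 3.34×160 = 481.75 + 422.4 + 896.66 + 534.4 = 2335.21
ΣP(Q2 2020)Q(Q1 2020) = 2.05×195 + 3.30×135 + 8.38×87 + 3.34×154 = 399.75 + 445.5 + 729.06 + 514.36 = 2088.67
P = 2335.21 / 2088.67 × 100 = 111.8037
Fisher = √(L × P) = √(112.8438 × 111.8037) = 112.3225

112.32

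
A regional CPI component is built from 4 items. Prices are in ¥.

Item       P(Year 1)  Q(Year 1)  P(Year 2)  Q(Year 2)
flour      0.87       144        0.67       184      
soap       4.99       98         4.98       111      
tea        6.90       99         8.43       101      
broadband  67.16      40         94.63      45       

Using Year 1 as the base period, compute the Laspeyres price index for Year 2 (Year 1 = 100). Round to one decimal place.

Laspeyres price index uses base-period quantities as weights.
ΣP(Year 2)·Q(Year 1) = 0.67×144 + 4.98×98 + 8.43×99 + 94.63×40 = 96.48 + 488.04 + 834.57 + 3785.2 = 5204.29
ΣP(Year 1)·Q(Year 1) = 0.87×144 + 4.99×98 + 6.90×99 + 67.16×40 = 125.28 + 489.02 + 683.1 + 2686.4 = 3983.8
Index = 5204.29 / 3983.8 × 100 = 130.6363

130.6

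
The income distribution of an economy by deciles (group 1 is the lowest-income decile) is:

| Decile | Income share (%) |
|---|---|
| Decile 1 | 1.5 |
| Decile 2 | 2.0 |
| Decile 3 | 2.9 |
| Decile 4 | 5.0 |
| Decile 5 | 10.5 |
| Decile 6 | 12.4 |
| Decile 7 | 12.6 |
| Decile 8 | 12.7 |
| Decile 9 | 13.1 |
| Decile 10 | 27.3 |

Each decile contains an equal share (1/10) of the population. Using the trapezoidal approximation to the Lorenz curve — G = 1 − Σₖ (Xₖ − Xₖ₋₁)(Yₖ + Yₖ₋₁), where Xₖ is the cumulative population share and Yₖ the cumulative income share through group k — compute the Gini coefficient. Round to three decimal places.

Cumulative income shares Yₖ: 0.0150, 0.0350, 0.0640, 0.1140, 0.2190, 0.3430, 0.4690, 0.5960, 0.7270, 1.0000
Σ (Xₖ−Xₖ₋₁)(Yₖ+Yₖ₋₁) = (1/10)(0.0150+0.0000) + (1/10)(0.0350+0.0150) + (1/10)(0.0640+0.0350) + (1/10)(0.1140+0.0640) + (1/10)(0.2190+0.1140) + (1/10)(0.3430+0.2190) + (1/10)(0.4690+0.3430) + (1/10)(0.5960+0.4690) + (1/10)(0.7270+0.5960) + (1/10)(1.0000+0.7270)
  = 0.0015 + 0.0050 + 0.0099 + 0.0178 + 0.0333 + 0.0562 + 0.0812 + 0.1065 + 0.1323 + 0.1727 = 0.6164
G = 1 − 0.6164 = 0.3836

0.384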